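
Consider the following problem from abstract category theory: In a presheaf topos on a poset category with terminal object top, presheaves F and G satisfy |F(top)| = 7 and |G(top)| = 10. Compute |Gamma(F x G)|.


Global sections of a presheaf on a poset with terminal top satisfy
Gamma(H) ~ H(top). Presheaves admit pointwise products, so
(F x G)(top) = F(top) x G(top) (Cartesian product).
|Gamma(F x G)| = |F(top)| * |G(top)| = 7 * 10 = 70.

70


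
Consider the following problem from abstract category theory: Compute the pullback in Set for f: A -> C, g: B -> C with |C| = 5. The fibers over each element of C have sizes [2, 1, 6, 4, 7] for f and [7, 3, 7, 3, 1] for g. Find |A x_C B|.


The pullback A x_C B consists of pairs (a, b) with f(a) = g(b).
For each element c in C, the fiber product has |f^-1(c)| * |g^-1(c)| elements.
Summing over C: 2 * 7 + 1 * 3 + 6 * 7 + 4 * 3 + 7 * 1
= 14 + 3 + 42 + 12 + 7 = 78

78


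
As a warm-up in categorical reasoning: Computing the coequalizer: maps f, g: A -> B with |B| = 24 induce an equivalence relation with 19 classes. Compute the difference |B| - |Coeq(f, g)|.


The coequalizer Coeq(f, g) = B / ~ has one element per equivalence class.
|B| = 24, |Coeq(f, g)| = 19.
|B| - |Coeq(f, g)| = 24 - 19 = 5.

5


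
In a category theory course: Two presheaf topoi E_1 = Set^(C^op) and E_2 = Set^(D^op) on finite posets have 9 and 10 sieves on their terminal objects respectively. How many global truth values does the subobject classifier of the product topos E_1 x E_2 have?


In a product of presheaf topoi E_1 x E_2, the subobject classifier
is Omega = Omega_1 x Omega_2 (componentwise), so
|Omega(top)| = |Omega_1(top_1)| * |Omega_2(top_2)|.
= 9 * 10 = 90.

90


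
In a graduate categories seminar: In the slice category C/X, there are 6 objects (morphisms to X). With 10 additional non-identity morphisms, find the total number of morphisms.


In the slice category C/X, objects are morphisms to X.
Identity morphisms: 6 (one per object of C/X).
Non-identity morphisms: 10.
Total = 6 + 10 = 16

16


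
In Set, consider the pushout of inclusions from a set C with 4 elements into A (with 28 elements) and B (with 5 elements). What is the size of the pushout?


The pushout A +_C B identifies the images of C in A and B.
|A +_C B| = |A| + |B| - |C| (for injections).
= 28 + 5 - 4 = 29

29


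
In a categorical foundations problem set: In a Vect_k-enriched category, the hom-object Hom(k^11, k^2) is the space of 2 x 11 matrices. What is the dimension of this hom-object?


In Vect-enriched categories, Hom(k^n, k^m) is the space of m x n matrices.
dim(Hom(k^11, k^2)) = 2 * 11 = 22

22


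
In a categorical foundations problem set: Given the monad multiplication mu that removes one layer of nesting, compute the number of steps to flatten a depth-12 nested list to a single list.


Each application of mu: T^2 -> T removes one layer of nesting.
Starting at depth 12 (i.e., T^12(X)), we need to reach T(X).
Number of mu applications = 12 - 1 = 11

11


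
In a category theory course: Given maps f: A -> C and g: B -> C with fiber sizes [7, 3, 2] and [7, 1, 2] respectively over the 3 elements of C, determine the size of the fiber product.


The pullback A x_C B consists of pairs (a, b) with f(a) = g(b).
For each element c in C, the fiber product has |f^-1(c)| * |g^-1(c)| elements.
Summing over C: 7 * 7 + 3 * 1 + 2 * 2
= 49 + 3 + 4 = 56

56


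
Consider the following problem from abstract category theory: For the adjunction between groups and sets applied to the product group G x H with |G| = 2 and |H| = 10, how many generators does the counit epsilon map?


The counit epsilon_K: F(U(K)) -> K of the Free-Forgetful adjunction
maps |K| generators of F(U(K)) into K. For K = G x H (the product group),
|G x H| = |G| * |H|.
Total generators mapped = 2 * 10 = 20.

20


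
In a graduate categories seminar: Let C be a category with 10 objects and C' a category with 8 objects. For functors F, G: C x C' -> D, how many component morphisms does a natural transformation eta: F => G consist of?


A natural transformation eta: F => G assigns one component morphism per
object of the domain category.
The domain is the product category C x C', so
|Ob(C x C')| = |Ob(C)| * |Ob(C')| = 10 * 8 = 80.
Therefore eta has 80 component morphisms.

80


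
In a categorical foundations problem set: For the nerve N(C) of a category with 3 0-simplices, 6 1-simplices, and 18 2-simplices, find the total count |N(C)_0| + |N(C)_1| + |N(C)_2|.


The 2-skeleton of the nerve N(C) consists of simplices in dimensions 0, 1, 2:
  |N(C)_0| = 3 (objects)
  |N(C)_1| = 6 (morphisms)
  |N(C)_2| = 18 (composable pairs)
Total = 3 + 6 + 18 = 27

27


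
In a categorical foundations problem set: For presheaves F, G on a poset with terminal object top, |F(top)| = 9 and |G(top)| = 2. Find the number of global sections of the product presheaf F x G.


Global sections of a presheaf on a poset with terminal top satisfy
Gamma(H) ~ H(top). Presheaves admit pointwise products, so
(F x G)(top) = F(top) x G(top) (Cartesian product).
|Gamma(F x G)| = |F(top)| * |G(top)| = 9 * 2 = 18.

18


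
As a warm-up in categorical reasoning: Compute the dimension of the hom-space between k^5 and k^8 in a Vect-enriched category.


In Vect-enriched categories, Hom(k^n, k^m) is the space of m x n matrices.
dim(Hom(k^5, k^8)) = 8 * 5 = 40

40


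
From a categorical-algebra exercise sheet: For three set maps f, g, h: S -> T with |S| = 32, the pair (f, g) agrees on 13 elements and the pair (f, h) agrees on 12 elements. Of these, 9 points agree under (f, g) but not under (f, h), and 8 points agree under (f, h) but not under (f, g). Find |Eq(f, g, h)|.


Eq(f, g, h) is the triple-agreement set: points in S where all three
maps take the same value. Using inclusion-exclusion on the pairwise data:
Pair (f, g) agrees on 13 points; pair (f, h) on 12 points.
Points agreeing under (f, g) but not (f, h) = 9; under (f, h) but not (f, g) = 8.
Triple-agreement = agreement-in-(f, g) minus points that agree under (f, g) but not (f, h):
|Eq(f, g, h)| = 13 - 9 = 4
(cross-check via (f, h): 12 - 8 = 4.)

4


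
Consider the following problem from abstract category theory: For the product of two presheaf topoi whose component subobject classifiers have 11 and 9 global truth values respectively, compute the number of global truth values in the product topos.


In a product of presheaf topoi E_1 x E_2, the subobject classifier
is Omega = Omega_1 x Omega_2 (componentwise), so
|Omega(top)| = |Omega_1(top_1)| * |Omega_2(top_2)|.
= 11 * 9 = 99.

99


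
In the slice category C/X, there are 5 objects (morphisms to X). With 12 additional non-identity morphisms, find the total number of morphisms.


In the slice category C/X, objects are morphisms to X.
Identity morphisms: 5 (one per object of C/X).
Non-identity morphisms: 12.
Total = 5 + 12 = 17

17


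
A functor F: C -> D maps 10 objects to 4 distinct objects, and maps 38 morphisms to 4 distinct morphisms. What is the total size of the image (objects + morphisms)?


The image of F consists of distinct objects and distinct morphisms.
|Im(F)| on objects = 4
|Im(F)| on morphisms = 4
Total image cardinality = 4 + 4 = 8

8


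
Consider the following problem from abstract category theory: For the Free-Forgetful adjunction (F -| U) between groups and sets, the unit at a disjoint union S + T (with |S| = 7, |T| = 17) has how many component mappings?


The unit eta_X: X -> U(F(X)) of the Free-Forgetful adjunction
maps each element of X to a generator of F(X). For X = S + T (disjoint
union in Set), |S + T| = |S| + |T|.
Total mappings = 7 + 17 = 24.

24


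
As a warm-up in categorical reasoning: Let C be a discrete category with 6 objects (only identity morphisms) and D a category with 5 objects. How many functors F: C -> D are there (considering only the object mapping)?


A functor from a discrete category C to D is determined by
where each object maps. Each of the 6 objects of C can map
to any of the 5 objects of D independently.
Number of functors = 5^6 = 15625

15625


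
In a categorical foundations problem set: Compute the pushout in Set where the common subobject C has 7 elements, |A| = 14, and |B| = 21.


The pushout A +_C B identifies the images of C in A and B.
|A +_C B| = |A| + |B| - |C| (for injections).
= 14 + 21 - 7 = 28

28


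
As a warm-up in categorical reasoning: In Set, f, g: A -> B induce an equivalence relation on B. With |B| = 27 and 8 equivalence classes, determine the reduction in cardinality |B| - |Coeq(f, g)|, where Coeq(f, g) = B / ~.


The coequalizer Coeq(f, g) = B / ~ has one element per equivalence class.
|B| = 27, |Coeq(f, g)| = 8.
|B| - |Coeq(f, g)| = 27 - 8 = 19.

19


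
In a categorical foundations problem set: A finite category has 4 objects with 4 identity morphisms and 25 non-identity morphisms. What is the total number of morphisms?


Each object has an identity morphism, giving 4 identities.
Adding the 25 non-identity morphisms:
Total = 4 + 25 = 29

29


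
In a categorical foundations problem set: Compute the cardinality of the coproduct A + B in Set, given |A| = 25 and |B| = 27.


In Set, the coproduct A + B is the disjoint union.
|A + B| = |A| + |B| = 25 + 27 = 52

52


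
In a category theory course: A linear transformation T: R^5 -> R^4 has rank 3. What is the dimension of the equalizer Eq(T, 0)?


The equalizer of f and the zero map is ker(f).
By the rank-nullity theorem: dim(ker(f)) = dim(domain) - rank(f).
dim(ker(f)) = 5 - 3 = 2

2


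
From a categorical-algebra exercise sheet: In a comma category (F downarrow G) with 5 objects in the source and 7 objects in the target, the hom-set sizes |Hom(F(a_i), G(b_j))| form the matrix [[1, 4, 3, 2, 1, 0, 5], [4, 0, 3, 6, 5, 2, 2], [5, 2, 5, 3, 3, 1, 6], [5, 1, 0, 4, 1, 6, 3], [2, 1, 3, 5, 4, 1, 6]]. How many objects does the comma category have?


Objects of (F downarrow G) are triples (a, b, h: F(a)->G(b)).
The count equals the sum of all entries in the hom-matrix.
sum(row 0) = 16
sum(row 1) = 22
sum(row 2) = 25
sum(row 3) = 20
sum(row 4) = 22
Grand total = 105

105


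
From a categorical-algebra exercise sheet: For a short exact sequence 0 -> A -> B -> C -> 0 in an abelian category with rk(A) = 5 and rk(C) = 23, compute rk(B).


For a short exact sequence 0 -> A -> B -> C -> 0,
rank is additive: rank(B) = rank(A) + rank(C).
rank(B) = 5 + 23 = 28

28


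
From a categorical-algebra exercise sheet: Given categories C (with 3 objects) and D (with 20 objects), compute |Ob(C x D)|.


The product category C x D has objects that are pairs (c, d).
Number of pairs = |Ob(C)| * |Ob(D)| = 3 * 20 = 60

60


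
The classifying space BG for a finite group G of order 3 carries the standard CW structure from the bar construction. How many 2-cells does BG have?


In the bar-construction CW model of BG, the n-cells are indexed by
n-tuples [g_1|...|g_n] of non-identity elements of G (degenerate
simplices with some g_i = e do not contribute cells), so there are
(|G| - 1)^n n-cells.
For dim = 2 with |G| = 3:
cells = (3 - 1)^2 = 2^2 = 4

4


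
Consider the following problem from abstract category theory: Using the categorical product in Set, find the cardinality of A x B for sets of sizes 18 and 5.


In Set, the product A x B is the Cartesian product.
By the universal property, |A x B| = |A| * |B|.
|A x B| = 18 * 5 = 90

90


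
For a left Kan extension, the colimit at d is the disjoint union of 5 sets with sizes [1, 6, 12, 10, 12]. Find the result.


Pointwise, the left Kan extension (Lan_F H)(d) is the colimit, indexed
by the comma category (F downarrow d), of H composed with the
projection (F downarrow d) -> C. Here that colimit is given
as a coproduct (disjoint union) of sets, so its cardinality is the
sum of the sizes of the summands.
Coproduct of sets with sizes: 1 + 6 + 12 + 10 + 12
= 41

41


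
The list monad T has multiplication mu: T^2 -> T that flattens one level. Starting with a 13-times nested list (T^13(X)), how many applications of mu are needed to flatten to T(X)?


Each application of mu: T^2 -> T removes one layer of nesting.
Starting at depth 13 (i.e., T^13(X)), we need to reach T(X).
Number of mu applications = 13 - 1 = 12

12


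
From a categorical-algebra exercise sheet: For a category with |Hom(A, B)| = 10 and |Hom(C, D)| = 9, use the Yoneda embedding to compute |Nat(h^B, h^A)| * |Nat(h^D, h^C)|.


By the Yoneda lemma, Nat(h^B, h^A) is isomorphic to Hom(A, B),
so |Nat(h^B, h^A)| = |Hom(A, B)| and |Nat(h^D, h^C)| = |Hom(C, D)|.
|Hom(A, B)| = 10, |Hom(C, D)| = 9.
|Nat(h^B, h^A) x Nat(h^D, h^C)| = 10 * 9 = 90

90


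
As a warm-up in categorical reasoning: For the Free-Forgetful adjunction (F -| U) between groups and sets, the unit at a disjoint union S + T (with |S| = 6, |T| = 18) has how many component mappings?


The unit eta_X: X -> U(F(X)) of the Free-Forgetful adjunction
maps each element of X to a generator of F(X). For X = S + T (disjoint
union in Set), |S + T| = |S| + |T|.
Total mappings = 6 + 18 = 24.

24


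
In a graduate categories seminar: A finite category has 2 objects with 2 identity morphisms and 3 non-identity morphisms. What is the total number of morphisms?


Each object has an identity morphism, giving 2 identities.
Adding the 3 non-identity morphisms:
Total = 2 + 3 = 5

5


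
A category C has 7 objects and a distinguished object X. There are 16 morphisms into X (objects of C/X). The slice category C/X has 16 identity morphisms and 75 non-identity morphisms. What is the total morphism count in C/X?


In the slice category C/X, objects are morphisms to X.
Identity morphisms: 16 (one per object of C/X).
Non-identity morphisms: 75.
Total = 16 + 75 = 91

91


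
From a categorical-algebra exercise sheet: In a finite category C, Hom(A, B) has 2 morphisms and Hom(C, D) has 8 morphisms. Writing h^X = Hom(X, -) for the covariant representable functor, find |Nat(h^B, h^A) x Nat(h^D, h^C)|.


By the Yoneda lemma, Nat(h^B, h^A) is isomorphic to Hom(A, B),
so |Nat(h^B, h^A)| = |Hom(A, B)| and |Nat(h^D, h^C)| = |Hom(C, D)|.
|Hom(A, B)| = 2, |Hom(C, D)| = 8.
|Nat(h^B, h^A) x Nat(h^D, h^C)| = 2 * 8 = 16

16


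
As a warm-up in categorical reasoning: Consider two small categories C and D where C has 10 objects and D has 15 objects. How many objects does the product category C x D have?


The product category C x D has objects that are pairs (c, d).
Number of pairs = |Ob(C)| * |Ob(D)| = 10 * 15 = 150

150


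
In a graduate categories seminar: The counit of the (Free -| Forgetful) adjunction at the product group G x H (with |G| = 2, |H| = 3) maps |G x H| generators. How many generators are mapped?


The counit epsilon_K: F(U(K)) -> K of the Free-Forgetful adjunction
maps |K| generators of F(U(K)) into K. For K = G x H (the product group),
|G x H| = |G| * |H|.
Total generators mapped = 2 * 3 = 6.

6


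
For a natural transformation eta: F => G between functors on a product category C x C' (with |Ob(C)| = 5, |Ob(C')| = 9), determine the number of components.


A natural transformation eta: F => G assigns one component morphism per
object of the domain category.
The domain is the product category C x C', so
|Ob(C x C')| = |Ob(C)| * |Ob(C')| = 5 * 9 = 45.
Therefore eta has 45 component morphisms.

45


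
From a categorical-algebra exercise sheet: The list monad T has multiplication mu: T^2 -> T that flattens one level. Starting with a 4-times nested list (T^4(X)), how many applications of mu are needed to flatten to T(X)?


Each application of mu: T^2 -> T removes one layer of nesting.
Starting at depth 4 (i.e., T^4(X)), we need to reach T(X).
Number of mu applications = 4 - 1 = 3

3


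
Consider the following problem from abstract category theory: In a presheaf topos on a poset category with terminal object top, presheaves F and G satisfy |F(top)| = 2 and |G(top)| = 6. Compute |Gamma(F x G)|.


Global sections of a presheaf on a poset with terminal top satisfy
Gamma(H) ~ H(top). Presheaves admit pointwise products, so
(F x G)(top) = F(top) x G(top) (Cartesian product).
|Gamma(F x G)| = |F(top)| * |G(top)| = 2 * 6 = 12.

12


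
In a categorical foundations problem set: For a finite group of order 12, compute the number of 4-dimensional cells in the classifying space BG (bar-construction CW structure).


In the bar-construction CW model of BG, the n-cells are indexed by
n-tuples [g_1|...|g_n] of non-identity elements of G (degenerate
simplices with some g_i = e do not contribute cells), so there are
(|G| - 1)^n n-cells.
For dim = 4 with |G| = 12:
cells = (12 - 1)^4 = 11^4 = 14641

14641


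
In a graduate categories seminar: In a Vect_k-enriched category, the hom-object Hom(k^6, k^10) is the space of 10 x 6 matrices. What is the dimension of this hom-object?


In Vect-enriched categories, Hom(k^n, k^m) is the space of m x n matrices.
dim(Hom(k^6, k^10)) = 10 * 6 = 60

60


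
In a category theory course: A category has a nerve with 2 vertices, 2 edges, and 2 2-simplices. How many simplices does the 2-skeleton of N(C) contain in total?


The 2-skeleton of the nerve N(C) consists of simplices in dimensions 0, 1, 2:
  |N(C)_0| = 2 (objects)
  |N(C)_1| = 2 (morphisms)
  |N(C)_2| = 2 (composable pairs)
Total = 2 + 2 + 2 = 6

6


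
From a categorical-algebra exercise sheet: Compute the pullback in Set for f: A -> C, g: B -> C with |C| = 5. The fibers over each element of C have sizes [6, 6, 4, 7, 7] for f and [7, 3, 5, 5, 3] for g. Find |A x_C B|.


The pullback A x_C B consists of pairs (a, b) with f(a) = g(b).
For each element c in C, the fiber product has |f^-1(c)| * |g^-1(c)| elements.
Summing over C: 6 * 7 + 6 * 3 + 4 * 5 + 7 * 5 + 7 * 3
= 42 + 18 + 20 + 35 + 21 = 136

136


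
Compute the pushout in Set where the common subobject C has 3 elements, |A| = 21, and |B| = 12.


The pushout A +_C B identifies the images of C in A and B.
|A +_C B| = |A| + |B| - |C| (for injections).
= 21 + 12 - 3 = 30

30


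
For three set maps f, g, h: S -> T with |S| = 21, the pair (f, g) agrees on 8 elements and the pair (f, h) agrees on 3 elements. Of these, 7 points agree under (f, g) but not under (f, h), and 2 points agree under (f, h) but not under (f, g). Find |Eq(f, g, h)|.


Eq(f, g, h) is the triple-agreement set: points in S where all three
maps take the same value. Using inclusion-exclusion on the pairwise data:
Pair (f, g) agrees on 8 points; pair (f, h) on 3 points.
Points agreeing under (f, g) but not (f, h) = 7; under (f, h) but not (f, g) = 2.
Triple-agreement = agreement-in-(f, g) minus points that agree under (f, g) but not (f, h):
|Eq(f, g, h)| = 8 - 7 = 1
(cross-check via (f, h): 3 - 2 = 1.)

1


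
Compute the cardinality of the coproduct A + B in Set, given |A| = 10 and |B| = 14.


In Set, the coproduct A + B is the disjoint union.
|A + B| = |A| + |B| = 10 + 14 = 24

24


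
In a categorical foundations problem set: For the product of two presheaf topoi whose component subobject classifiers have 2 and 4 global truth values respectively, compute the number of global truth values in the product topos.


In a product of presheaf topoi E_1 x E_2, the subobject classifier
is Omega = Omega_1 x Omega_2 (componentwise), so
|Omega(top)| = |Omega_1(top_1)| * |Omega_2(top_2)|.
= 2 * 4 = 8.

8


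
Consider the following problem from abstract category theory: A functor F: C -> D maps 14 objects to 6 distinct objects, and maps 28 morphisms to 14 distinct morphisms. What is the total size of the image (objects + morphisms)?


The image of F consists of distinct objects and distinct morphisms.
|Im(F)| on objects = 6
|Im(F)| on morphisms = 14
Total image cardinality = 6 + 14 = 20

20


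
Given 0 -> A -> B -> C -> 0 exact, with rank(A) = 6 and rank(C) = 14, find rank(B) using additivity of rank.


For a short exact sequence 0 -> A -> B -> C -> 0,
rank is additive: rank(B) = rank(A) + rank(C).
rank(B) = 6 + 14 = 20

20


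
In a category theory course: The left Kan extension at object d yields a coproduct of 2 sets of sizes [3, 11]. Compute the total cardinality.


Pointwise, the left Kan extension (Lan_F H)(d) is the colimit, indexed
by the comma category (F downarrow d), of H composed with the
projection (F downarrow d) -> C. Here that colimit is given
as a coproduct (disjoint union) of sets, so its cardinality is the
sum of the sizes of the summands.
Coproduct of sets with sizes: 3 + 11
= 14

14


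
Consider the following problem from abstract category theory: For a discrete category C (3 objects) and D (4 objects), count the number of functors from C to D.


A functor from a discrete category C to D is determined by
where each object maps. Each of the 3 objects of C can map
to any of the 4 objects of D independently.
Number of functors = 4^3 = 64

64


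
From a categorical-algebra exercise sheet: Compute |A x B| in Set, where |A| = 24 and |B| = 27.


In Set, the product A x B is the Cartesian product.
By the universal property, |A x B| = |A| * |B|.
|A x B| = 24 * 27 = 648

648


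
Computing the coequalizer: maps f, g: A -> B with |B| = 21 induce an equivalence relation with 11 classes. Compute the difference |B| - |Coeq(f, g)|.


The coequalizer Coeq(f, g) = B / ~ has one element per equivalence class.
|B| = 21, |Coeq(f, g)| = 11.
|B| - |Coeq(f, g)| = 21 - 11 = 10.

10


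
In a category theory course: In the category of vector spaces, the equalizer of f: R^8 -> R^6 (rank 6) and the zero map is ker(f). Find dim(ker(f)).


The equalizer of f and the zero map is ker(f).
By the rank-nullity theorem: dim(ker(f)) = dim(domain) - rank(f).
dim(ker(f)) = 8 - 6 = 2

2


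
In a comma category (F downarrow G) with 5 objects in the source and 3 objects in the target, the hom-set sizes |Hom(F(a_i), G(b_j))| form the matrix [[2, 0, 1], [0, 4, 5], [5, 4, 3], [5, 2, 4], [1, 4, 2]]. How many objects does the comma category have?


Objects of (F downarrow G) are triples (a, b, h: F(a)->G(b)).
The count equals the sum of all entries in the hom-matrix.
sum(row 0) = 3
sum(row 1) = 9
sum(row 2) = 12
sum(row 3) = 11
sum(row 4) = 7
Grand total = 42

42


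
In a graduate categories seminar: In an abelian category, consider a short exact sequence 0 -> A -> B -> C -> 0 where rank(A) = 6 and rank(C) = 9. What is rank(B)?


For a short exact sequence 0 -> A -> B -> C -> 0,
rank is additive: rank(B) = rank(A) + rank(C).
rank(B) = 6 + 9 = 15

15


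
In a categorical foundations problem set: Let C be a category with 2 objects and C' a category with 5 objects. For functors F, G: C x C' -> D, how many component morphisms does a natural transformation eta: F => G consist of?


A natural transformation eta: F => G assigns one component morphism per
object of the domain category.
The domain is the product category C x C', so
|Ob(C x C')| = |Ob(C)| * |Ob(C')| = 2 * 5 = 10.
Therefore eta has 10 component morphisms.

10


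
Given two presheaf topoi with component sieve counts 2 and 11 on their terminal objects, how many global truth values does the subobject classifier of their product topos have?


In a product of presheaf topoi E_1 x E_2, the subobject classifier
is Omega = Omega_1 x Omega_2 (componentwise), so
|Omega(top)| = |Omega_1(top_1)| * |Omega_2(top_2)|.
= 2 * 11 = 22.

22


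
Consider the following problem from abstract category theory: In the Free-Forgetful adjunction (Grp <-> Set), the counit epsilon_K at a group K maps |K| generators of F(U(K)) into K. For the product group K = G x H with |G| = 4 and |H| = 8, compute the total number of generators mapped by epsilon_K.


The counit epsilon_K: F(U(K)) -> K of the Free-Forgetful adjunction
maps |K| generators of F(U(K)) into K. For K = G x H (the product group),
|G x H| = |G| * |H|.
Total generators mapped = 4 * 8 = 32.

32


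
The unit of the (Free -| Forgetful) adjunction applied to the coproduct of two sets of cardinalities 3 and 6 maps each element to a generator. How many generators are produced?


The unit eta_X: X -> U(F(X)) of the Free-Forgetful adjunction
maps each element of X to a generator of F(X). For X = S + T (disjoint
union in Set), |S + T| = |S| + |T|.
Total mappings = 3 + 6 = 9.

9


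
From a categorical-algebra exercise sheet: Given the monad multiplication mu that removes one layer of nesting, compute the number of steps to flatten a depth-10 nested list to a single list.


Each application of mu: T^2 -> T removes one layer of nesting.
Starting at depth 10 (i.e., T^10(X)), we need to reach T(X).
Number of mu applications = 10 - 1 = 9

9


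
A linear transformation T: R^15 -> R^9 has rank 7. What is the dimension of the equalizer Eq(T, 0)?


The equalizer of f and the zero map is ker(f).
By the rank-nullity theorem: dim(ker(f)) = dim(domain) - rank(f).
dim(ker(f)) = 15 - 7 = 8

8


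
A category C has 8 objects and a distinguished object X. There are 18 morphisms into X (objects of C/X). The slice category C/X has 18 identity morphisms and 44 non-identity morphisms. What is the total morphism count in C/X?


In the slice category C/X, objects are morphisms to X.
Identity morphisms: 18 (one per object of C/X).
Non-identity morphisms: 44.
Total = 18 + 44 = 62

62


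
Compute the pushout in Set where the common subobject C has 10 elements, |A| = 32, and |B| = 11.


The pushout A +_C B identifies the images of C in A and B.
|A +_C B| = |A| + |B| - |C| (for injections).
= 32 + 11 - 10 = 33

33


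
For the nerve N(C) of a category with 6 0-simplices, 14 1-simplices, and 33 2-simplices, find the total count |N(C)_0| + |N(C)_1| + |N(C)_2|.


The 2-skeleton of the nerve N(C) consists of simplices in dimensions 0, 1, 2:
  |N(C)_0| = 6 (objects)
  |N(C)_1| = 14 (morphisms)
  |N(C)_2| = 33 (composable pairs)
Total = 6 + 14 + 33 = 53

53


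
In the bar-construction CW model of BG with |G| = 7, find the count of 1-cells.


In the bar-construction CW model of BG, the n-cells are indexed by
n-tuples [g_1|...|g_n] of non-identity elements of G (degenerate
simplices with some g_i = e do not contribute cells), so there are
(|G| - 1)^n n-cells.
For dim = 1 with |G| = 7:
cells = (7 - 1)^1 = 6^1 = 6

6


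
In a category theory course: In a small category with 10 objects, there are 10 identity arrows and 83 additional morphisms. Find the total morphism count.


Each object has an identity morphism, giving 10 identities.
Adding the 83 non-identity morphisms:
Total = 10 + 83 = 93

93


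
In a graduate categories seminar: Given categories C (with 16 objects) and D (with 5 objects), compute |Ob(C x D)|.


The product category C x D has objects that are pairs (c, d).
Number of pairs = |Ob(C)| * |Ob(D)| = 16 * 5 = 80

80


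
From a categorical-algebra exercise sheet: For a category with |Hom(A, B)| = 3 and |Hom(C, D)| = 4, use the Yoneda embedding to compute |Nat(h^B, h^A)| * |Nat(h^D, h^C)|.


By the Yoneda lemma, Nat(h^B, h^A) is isomorphic to Hom(A, B),
so |Nat(h^B, h^A)| = |Hom(A, B)| and |Nat(h^D, h^C)| = |Hom(C, D)|.
|Hom(A, B)| = 3, |Hom(C, D)| = 4.
|Nat(h^B, h^A) x Nat(h^D, h^C)| = 3 * 4 = 12

12


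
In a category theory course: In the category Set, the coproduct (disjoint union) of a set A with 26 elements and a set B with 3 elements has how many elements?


In Set, the coproduct A + B is the disjoint union.
|A + B| = |A| + |B| = 26 + 3 = 29

29


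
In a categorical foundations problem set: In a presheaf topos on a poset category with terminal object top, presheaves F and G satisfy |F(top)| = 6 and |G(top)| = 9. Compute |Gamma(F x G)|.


Global sections of a presheaf on a poset with terminal top satisfy
Gamma(H) ~ H(top). Presheaves admit pointwise products, so
(F x G)(top) = F(top) x G(top) (Cartesian product).
|Gamma(F x G)| = |F(top)| * |G(top)| = 6 * 9 = 54.

54


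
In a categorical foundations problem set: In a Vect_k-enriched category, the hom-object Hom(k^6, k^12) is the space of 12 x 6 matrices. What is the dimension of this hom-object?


In Vect-enriched categories, Hom(k^n, k^m) is the space of m x n matrices.
dim(Hom(k^6, k^12)) = 12 * 6 = 72

72


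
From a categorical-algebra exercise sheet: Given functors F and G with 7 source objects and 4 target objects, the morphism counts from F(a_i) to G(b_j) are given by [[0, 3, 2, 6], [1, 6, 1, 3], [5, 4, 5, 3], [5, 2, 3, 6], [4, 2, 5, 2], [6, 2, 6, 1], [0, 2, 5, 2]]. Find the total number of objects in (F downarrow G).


Objects of (F downarrow G) are triples (a, b, h: F(a)->G(b)).
The count equals the sum of all entries in the hom-matrix.
sum(row 0) = 11
sum(row 1) = 11
sum(row 2) = 17
sum(row 3) = 16
sum(row 4) = 13
sum(row 5) = 15
sum(row 6) = 9
Grand total = 92

92


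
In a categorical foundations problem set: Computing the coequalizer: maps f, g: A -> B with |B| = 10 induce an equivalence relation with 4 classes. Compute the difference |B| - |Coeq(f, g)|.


The coequalizer Coeq(f, g) = B / ~ has one element per equivalence class.
|B| = 10, |Coeq(f, g)| = 4.
|B| - |Coeq(f, g)| = 10 - 4 = 6.

6


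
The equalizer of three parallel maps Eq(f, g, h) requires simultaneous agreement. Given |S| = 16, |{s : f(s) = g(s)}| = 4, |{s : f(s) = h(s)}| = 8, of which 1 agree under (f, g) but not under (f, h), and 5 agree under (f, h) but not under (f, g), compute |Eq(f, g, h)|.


Eq(f, g, h) is the triple-agreement set: points in S where all three
maps take the same value. Using inclusion-exclusion on the pairwise data:
Pair (f, g) agrees on 4 points; pair (f, h) on 8 points.
Points agreeing under (f, g) but not (f, h) = 1; under (f, h) but not (f, g) = 5.
Triple-agreement = agreement-in-(f, g) minus points that agree under (f, g) but not (f, h):
|Eq(f, g, h)| = 4 - 1 = 3
(cross-check via (f, h): 8 - 5 = 3.)

3


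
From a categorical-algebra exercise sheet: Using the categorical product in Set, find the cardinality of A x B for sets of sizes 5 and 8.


In Set, the product A x B is the Cartesian product.
By the universal property, |A x B| = |A| * |B|.
|A x B| = 5 * 8 = 40

40


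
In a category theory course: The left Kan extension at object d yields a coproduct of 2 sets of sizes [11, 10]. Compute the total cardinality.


Pointwise, the left Kan extension (Lan_F H)(d) is the colimit, indexed
by the comma category (F downarrow d), of H composed with the
projection (F downarrow d) -> C. Here that colimit is given
as a coproduct (disjoint union) of sets, so its cardinality is the
sum of the sizes of the summands.
Coproduct of sets with sizes: 11 + 10
= 21

21


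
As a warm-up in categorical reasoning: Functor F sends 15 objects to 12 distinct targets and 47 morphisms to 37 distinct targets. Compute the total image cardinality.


The image of F consists of distinct objects and distinct morphisms.
|Im(F)| on objects = 12
|Im(F)| on morphisms = 37
Total image cardinality = 12 + 37 = 49

49


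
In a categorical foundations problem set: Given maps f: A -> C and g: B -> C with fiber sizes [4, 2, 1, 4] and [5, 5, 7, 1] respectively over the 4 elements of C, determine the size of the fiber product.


The pullback A x_C B consists of pairs (a, b) with f(a) = g(b).
For each element c in C, the fiber product has |f^-1(c)| * |g^-1(c)| elements.
Summing over C: 4 * 5 + 2 * 5 + 1 * 7 + 4 * 1
= 20 + 10 + 7 + 4 = 41

41


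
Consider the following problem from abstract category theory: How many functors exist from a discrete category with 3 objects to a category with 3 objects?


A functor from a discrete category C to D is determined by
where each object maps. Each of the 3 objects of C can map
to any of the 3 objects of D independently.
Number of functors = 3^3 = 27

27


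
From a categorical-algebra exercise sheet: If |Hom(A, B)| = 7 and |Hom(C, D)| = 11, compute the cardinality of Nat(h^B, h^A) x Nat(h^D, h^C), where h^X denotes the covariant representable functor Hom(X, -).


By the Yoneda lemma, Nat(h^B, h^A) is isomorphic to Hom(A, B),
so |Nat(h^B, h^A)| = |Hom(A, B)| and |Nat(h^D, h^C)| = |Hom(C, D)|.
|Hom(A, B)| = 7, |Hom(C, D)| = 11.
|Nat(h^B, h^A) x Nat(h^D, h^C)| = 7 * 11 = 77

77


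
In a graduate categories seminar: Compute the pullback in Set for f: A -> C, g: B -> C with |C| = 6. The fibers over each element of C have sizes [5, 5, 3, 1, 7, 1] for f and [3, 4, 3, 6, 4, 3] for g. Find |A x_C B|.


The pullback A x_C B consists of pairs (a, b) with f(a) = g(b).
For each element c in C, the fiber product has |f^-1(c)| * |g^-1(c)| elements.
Summing over C: 5 * 3 + 5 * 4 + 3 * 3 + 1 * 6 + 7 * 4 + 1 * 3
= 15 + 20 + 9 + 6 + 28 + 3 = 81

81


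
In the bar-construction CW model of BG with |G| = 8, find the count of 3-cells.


In the bar-construction CW model of BG, the n-cells are indexed by
n-tuples [g_1|...|g_n] of non-identity elements of G (degenerate
simplices with some g_i = e do not contribute cells), so there are
(|G| - 1)^n n-cells.
For dim = 3 with |G| = 8:
cells = (8 - 1)^3 = 7^3 = 343

343


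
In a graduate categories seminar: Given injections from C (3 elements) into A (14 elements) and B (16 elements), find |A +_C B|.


The pushout A +_C B identifies the images of C in A and B.
|A +_C B| = |A| + |B| - |C| (for injections).
= 14 + 16 - 3 = 27

27


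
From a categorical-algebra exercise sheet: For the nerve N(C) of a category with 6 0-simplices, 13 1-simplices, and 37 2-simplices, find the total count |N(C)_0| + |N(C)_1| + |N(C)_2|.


The 2-skeleton of the nerve N(C) consists of simplices in dimensions 0, 1, 2:
  |N(C)_0| = 6 (objects)
  |N(C)_1| = 13 (morphisms)
  |N(C)_2| = 37 (composable pairs)
Total = 6 + 13 + 37 = 56

56


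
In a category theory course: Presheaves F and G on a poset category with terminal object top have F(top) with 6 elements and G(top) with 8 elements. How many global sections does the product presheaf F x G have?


Global sections of a presheaf on a poset with terminal top satisfy
Gamma(H) ~ H(top). Presheaves admit pointwise products, so
(F x G)(top) = F(top) x G(top) (Cartesian product).
|Gamma(F x G)| = |F(top)| * |G(top)| = 6 * 8 = 48.

48


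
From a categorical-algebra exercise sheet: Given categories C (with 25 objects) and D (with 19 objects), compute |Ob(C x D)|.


The product category C x D has objects that are pairs (c, d).
Number of pairs = |Ob(C)| * |Ob(D)| = 25 * 19 = 475

475


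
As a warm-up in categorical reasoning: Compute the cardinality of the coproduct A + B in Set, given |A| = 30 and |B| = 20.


In Set, the coproduct A + B is the disjoint union.
|A + B| = |A| + |B| = 30 + 20 = 50

50


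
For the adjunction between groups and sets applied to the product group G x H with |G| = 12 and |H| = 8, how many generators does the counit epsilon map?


The counit epsilon_K: F(U(K)) -> K of the Free-Forgetful adjunction
maps |K| generators of F(U(K)) into K. For K = G x H (the product group),
|G x H| = |G| * |H|.
Total generators mapped = 12 * 8 = 96.

96


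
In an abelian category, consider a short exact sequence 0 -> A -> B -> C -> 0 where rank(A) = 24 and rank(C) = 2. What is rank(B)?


For a short exact sequence 0 -> A -> B -> C -> 0,
rank is additive: rank(B) = rank(A) + rank(C).
rank(B) = 24 + 2 = 26

26


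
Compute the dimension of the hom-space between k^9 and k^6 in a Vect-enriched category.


In Vect-enriched categories, Hom(k^n, k^m) is the space of m x n matrices.
dim(Hom(k^9, k^6)) = 6 * 9 = 54

54


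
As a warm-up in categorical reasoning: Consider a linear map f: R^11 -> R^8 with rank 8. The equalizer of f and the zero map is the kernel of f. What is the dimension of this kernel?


The equalizer of f and the zero map is ker(f).
By the rank-nullity theorem: dim(ker(f)) = dim(domain) - rank(f).
dim(ker(f)) = 11 - 8 = 3

3


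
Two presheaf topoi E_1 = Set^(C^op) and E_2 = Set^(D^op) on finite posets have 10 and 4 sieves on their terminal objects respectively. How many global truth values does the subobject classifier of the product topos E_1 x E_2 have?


In a product of presheaf topoi E_1 x E_2, the subobject classifier
is Omega = Omega_1 x Omega_2 (componentwise), so
|Omega(top)| = |Omega_1(top_1)| * |Omega_2(top_2)|.
= 10 * 4 = 40.

40


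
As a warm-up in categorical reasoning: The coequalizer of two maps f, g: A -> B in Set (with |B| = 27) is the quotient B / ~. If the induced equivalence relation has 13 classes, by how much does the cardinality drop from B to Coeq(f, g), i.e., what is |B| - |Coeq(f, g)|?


The coequalizer Coeq(f, g) = B / ~ has one element per equivalence class.
|B| = 27, |Coeq(f, g)| = 13.
|B| - |Coeq(f, g)| = 27 - 13 = 14.

14


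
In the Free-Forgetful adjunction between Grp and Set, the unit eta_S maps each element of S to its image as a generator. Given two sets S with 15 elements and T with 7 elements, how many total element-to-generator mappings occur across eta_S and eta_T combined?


The unit eta_X: X -> U(F(X)) of the Free-Forgetful adjunction
maps each element of X to a generator of F(X). For X = S + T (disjoint
union in Set), |S + T| = |S| + |T|.
Total mappings = 15 + 7 = 22.

22


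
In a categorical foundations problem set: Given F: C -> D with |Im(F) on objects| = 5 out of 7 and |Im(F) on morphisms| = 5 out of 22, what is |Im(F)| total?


The image of F consists of distinct objects and distinct morphisms.
|Im(F)| on objects = 5
|Im(F)| on morphisms = 5
Total image cardinality = 5 + 5 = 10

10


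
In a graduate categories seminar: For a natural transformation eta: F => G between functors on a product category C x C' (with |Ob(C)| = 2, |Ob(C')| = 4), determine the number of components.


A natural transformation eta: F => G assigns one component morphism per
object of the domain category.
The domain is the product category C x C', so
|Ob(C x C')| = |Ob(C)| * |Ob(C')| = 2 * 4 = 8.
Therefore eta has 8 component morphisms.

8


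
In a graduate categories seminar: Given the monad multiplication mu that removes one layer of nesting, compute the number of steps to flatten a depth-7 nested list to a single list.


Each application of mu: T^2 -> T removes one layer of nesting.
Starting at depth 7 (i.e., T^7(X)), we need to reach T(X).
Number of mu applications = 7 - 1 = 6

6


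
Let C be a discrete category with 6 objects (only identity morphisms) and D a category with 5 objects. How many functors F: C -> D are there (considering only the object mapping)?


A functor from a discrete category C to D is determined by
where each object maps. Each of the 6 objects of C can map
to any of the 5 objects of D independently.
Number of functors = 5^6 = 15625

15625


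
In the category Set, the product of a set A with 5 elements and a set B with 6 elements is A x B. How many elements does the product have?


In Set, the product A x B is the Cartesian product.
By the universal property, |A x B| = |A| * |B|.
|A x B| = 5 * 6 = 30

30


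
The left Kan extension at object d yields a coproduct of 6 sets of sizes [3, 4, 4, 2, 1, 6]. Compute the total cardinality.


Pointwise, the left Kan extension (Lan_F H)(d) is the colimit, indexed
by the comma category (F downarrow d), of H composed with the
projection (F downarrow d) -> C. Here that colimit is given
as a coproduct (disjoint union) of sets, so its cardinality is the
sum of the sizes of the summands.
Coproduct of sets with sizes: 3 + 4 + 4 + 2 + 1 + 6
= 20

20


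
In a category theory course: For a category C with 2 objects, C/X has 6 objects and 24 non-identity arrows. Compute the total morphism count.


In the slice category C/X, objects are morphisms to X.
Identity morphisms: 6 (one per object of C/X).
Non-identity morphisms: 24.
Total = 6 + 24 = 30

30


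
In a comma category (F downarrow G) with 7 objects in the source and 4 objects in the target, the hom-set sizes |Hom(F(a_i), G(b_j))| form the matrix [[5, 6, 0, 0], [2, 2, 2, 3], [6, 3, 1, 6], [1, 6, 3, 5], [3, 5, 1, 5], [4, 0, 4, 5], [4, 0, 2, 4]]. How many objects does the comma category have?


Objects of (F downarrow G) are triples (a, b, h: F(a)->G(b)).
The count equals the sum of all entries in the hom-matrix.
sum(row 0) = 11
sum(row 1) = 9
sum(row 2) = 16
sum(row 3) = 15
sum(row 4) = 14
sum(row 5) = 13
sum(row 6) = 10
Grand total = 88

88
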